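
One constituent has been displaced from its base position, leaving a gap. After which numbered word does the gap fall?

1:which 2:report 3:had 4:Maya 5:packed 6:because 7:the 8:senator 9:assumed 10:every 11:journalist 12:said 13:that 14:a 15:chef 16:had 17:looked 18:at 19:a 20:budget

5

The displaced element is "which report" (word 2).
It functions as the direct object of "packed", so the gap sits immediately after word 5 ("packed").
Base order: Maya had packed which report because the senator assumed every journalist said that a chef had looked at a budget.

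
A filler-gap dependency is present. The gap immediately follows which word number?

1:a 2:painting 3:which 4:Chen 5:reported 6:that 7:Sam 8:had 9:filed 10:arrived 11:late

9

The displaced element is "a painting" (word 2).
It is linked across 1 clause boundary (that).
It functions as the direct object of "filed", so the gap sits immediately after word 9 ("filed").
Base order: Chen reported that Sam had filed a painting.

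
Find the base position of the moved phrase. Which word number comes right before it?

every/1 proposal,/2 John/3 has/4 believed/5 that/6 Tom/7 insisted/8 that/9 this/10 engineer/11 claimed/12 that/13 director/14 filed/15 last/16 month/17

The displaced element is "every proposal" (word 2).
It is linked across 3 clause boundaries (that → that → Ø).
It functions as the direct object of "filed", so the gap sits immediately after word 15 ("filed").
Base order: John has believed that Tom insisted that this engineer claimed that director filed every proposal last month.

15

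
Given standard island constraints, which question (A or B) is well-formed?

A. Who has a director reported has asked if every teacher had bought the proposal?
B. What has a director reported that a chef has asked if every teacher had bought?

A

In B, the wh-phrase is extracted from inside a wh-island (introduced by "if"), which blocks movement.
In A, the extraction path crosses only that-complement boundaries, which are transparent.
So A is grammatical.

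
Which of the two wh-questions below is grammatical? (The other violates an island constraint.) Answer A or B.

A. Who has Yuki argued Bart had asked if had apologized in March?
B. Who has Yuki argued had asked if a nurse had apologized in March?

B

In A, the wh-phrase is extracted from inside a wh-island (introduced by "if"), which blocks movement.
In B, the extraction path crosses only that-complement boundaries, which are transparent.
So B is grammatical.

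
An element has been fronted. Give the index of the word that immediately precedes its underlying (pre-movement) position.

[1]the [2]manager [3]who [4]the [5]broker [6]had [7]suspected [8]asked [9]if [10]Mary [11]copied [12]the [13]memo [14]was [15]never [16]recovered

The displaced element is "the manager" (word 2).
It is linked across 1 clause boundary (Ø).
It functions as the subject of "asked", so the gap sits immediately after word 7 ("suspected").
Base order: The broker had suspected that the manager asked if Mary copied the memo.

7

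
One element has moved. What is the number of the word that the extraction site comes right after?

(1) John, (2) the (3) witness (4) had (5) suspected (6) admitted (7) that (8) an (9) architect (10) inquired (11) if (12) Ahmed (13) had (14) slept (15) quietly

5

The displaced element is "John" (word 1).
It is linked across 1 clause boundary (Ø).
It functions as the subject of "admitted", so the gap sits immediately after word 5 ("suspected").
Base order: The witness had suspected John admitted that an architect inquired if Ahmed had slept quietly.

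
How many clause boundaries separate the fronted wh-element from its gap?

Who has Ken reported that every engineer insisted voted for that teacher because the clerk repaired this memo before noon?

"who" is extracted from the subject of "voted".
Boundaries crossed, outermost first: [that], [Ø] — 2 in total.

2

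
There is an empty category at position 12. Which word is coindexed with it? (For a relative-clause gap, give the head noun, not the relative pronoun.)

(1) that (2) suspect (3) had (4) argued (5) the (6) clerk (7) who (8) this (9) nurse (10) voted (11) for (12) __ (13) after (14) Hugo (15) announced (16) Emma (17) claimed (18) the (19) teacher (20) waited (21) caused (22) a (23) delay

The gap at 12 is the prepositional object of "voted", inside a relative clause.
The relative pronoun is "who" (word 7); it is bound by the head noun immediately before it.
Its filler is the head noun "clerk", at word 6.

6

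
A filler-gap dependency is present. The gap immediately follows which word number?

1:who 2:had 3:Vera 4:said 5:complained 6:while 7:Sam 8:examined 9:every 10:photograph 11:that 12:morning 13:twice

4

The displaced element is "who" (word 1).
It is linked across 1 clause boundary (Ø).
It functions as the subject of "complained", so the gap sits immediately after word 4 ("said").
Base order: Vera had said that who complained while Sam examined every photograph that morning twice.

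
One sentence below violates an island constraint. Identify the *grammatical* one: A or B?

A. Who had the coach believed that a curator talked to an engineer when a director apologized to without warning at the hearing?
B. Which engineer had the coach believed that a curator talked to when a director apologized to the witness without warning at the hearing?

B

In A, the wh-phrase is extracted from inside an adjunct island (introduced by "when"), which blocks movement.
In B, the extraction path crosses only that-complement boundaries, which are transparent.
So B is grammatical.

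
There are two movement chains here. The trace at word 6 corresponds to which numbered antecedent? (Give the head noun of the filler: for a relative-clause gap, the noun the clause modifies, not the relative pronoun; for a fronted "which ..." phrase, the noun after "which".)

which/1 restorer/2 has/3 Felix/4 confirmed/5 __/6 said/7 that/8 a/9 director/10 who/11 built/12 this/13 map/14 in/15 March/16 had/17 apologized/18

2

The marked gap is the subject of "said".
Its filler is the fronted wh-phrase "which restorer", at word 2.
(The other dependency links word 10 to a gap after word 11.)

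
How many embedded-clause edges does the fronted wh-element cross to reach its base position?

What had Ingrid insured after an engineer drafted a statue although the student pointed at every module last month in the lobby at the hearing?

"what" originates inside the matrix clause — no clause boundary is crossed.

0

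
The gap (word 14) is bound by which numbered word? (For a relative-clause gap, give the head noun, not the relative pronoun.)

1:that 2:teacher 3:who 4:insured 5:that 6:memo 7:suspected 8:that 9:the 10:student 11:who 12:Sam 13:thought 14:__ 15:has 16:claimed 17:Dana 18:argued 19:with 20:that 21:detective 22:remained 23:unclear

10

The gap at 14 is the subject of "claimed", inside a relative clause.
The relative pronoun is "who" (word 11); it is bound by the head noun immediately before it.
Its filler is the head noun "student", at word 10.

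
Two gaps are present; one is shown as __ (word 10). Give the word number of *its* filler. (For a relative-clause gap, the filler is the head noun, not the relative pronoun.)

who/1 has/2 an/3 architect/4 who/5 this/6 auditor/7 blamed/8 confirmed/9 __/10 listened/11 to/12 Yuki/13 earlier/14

1

The marked gap is the subject of "listened".
Its filler is the fronted wh-phrase "who", at word 1.
(The other dependency links word 4 to a gap after word 8.)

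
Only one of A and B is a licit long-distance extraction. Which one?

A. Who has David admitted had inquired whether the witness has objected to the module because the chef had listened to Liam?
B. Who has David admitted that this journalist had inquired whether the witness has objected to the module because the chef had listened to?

In B, the wh-phrase is extracted from inside a wh-island (introduced by "whether"), which blocks movement.
In A, the extraction path crosses only that-complement boundaries, which are transparent.
So A is grammatical.

A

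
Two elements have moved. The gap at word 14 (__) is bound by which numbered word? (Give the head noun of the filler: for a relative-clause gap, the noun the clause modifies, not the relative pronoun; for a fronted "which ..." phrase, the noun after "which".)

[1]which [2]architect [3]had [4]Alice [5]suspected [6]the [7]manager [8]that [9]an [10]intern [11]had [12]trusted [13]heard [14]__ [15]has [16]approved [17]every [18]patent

The marked gap is the subject of "approved".
Its filler is the fronted wh-phrase "which architect", at word 2.
(The other dependency links word 7 to a gap after word 12.)

2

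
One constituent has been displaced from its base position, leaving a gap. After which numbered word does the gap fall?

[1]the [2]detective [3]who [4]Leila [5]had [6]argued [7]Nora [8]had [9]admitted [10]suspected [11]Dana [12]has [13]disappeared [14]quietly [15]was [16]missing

9

The displaced element is "the detective" (word 2).
It is linked across 2 clause boundaries (Ø → Ø).
It functions as the subject of "suspected", so the gap sits immediately after word 9 ("admitted").
Base order: Leila had argued Nora had admitted that the detective suspected Dana has disappeared quietly.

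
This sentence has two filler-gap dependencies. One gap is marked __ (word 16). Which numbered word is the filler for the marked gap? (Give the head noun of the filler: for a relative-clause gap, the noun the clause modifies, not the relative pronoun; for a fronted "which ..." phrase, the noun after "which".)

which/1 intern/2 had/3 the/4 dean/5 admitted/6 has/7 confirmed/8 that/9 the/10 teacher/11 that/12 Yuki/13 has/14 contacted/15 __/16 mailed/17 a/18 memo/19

The marked gap is inside the relative clause, the direct object of "contacted".
Its filler is the head noun "teacher" (via "that"), at word 11.
(The other dependency links word 2 to a gap after word 6.)

11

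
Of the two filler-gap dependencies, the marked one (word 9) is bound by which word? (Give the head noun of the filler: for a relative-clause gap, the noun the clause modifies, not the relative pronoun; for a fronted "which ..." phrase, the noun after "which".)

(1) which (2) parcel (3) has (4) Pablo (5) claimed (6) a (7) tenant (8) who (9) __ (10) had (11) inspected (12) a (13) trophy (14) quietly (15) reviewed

The marked gap is inside the relative clause, the subject of "inspected".
Its filler is the head noun "tenant" (via "who"), at word 7.
(The other dependency links word 2 to a gap after word 15.)

7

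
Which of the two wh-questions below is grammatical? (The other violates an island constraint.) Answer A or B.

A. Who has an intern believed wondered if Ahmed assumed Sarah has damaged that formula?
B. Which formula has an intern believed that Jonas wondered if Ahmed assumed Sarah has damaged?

In B, the wh-phrase is extracted from inside a wh-island (introduced by "if"), which blocks movement.
In A, the extraction path crosses only that-complement boundaries, which are transparent.
So A is grammatical.

A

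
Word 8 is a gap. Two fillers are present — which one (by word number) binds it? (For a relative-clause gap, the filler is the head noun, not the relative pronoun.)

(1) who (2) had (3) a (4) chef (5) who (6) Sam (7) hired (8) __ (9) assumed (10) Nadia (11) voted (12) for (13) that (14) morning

4

The marked gap is inside the relative clause, the direct object of "hired".
Its filler is the head noun "chef" (via "who"), at word 4.
(The other dependency links word 1 to a gap after word 12.)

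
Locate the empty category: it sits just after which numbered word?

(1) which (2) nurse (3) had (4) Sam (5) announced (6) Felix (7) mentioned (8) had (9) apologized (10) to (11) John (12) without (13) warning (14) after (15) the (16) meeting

7

The displaced element is "which nurse" (word 2).
It is linked across 2 clause boundaries (Ø → Ø).
It functions as the subject of "apologized", so the gap sits immediately after word 7 ("mentioned").
Base order: Sam had announced Felix mentioned which nurse had apologized to John without warning after the meeting.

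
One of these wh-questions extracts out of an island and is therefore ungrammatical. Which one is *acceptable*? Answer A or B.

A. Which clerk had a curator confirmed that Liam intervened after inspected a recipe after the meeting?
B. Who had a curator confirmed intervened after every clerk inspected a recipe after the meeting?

In A, the wh-phrase is extracted from inside an adjunct island (introduced by "after"), which blocks movement.
In B, the extraction path crosses only that-complement boundaries, which are transparent.
So B is grammatical.

B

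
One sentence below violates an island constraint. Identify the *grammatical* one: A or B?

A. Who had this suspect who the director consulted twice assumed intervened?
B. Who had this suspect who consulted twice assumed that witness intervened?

In B, the wh-phrase is extracted from inside a complex-NP island (relative clause) (introduced by "who"), which blocks movement.
In A, the extraction path crosses only that-complement boundaries, which are transparent.
So A is grammatical.

A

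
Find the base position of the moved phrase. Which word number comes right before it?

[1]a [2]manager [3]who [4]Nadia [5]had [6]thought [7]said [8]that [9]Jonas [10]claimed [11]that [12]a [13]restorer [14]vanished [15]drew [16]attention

6

The displaced element is "a manager" (word 2).
It is linked across 1 clause boundary (Ø).
It functions as the subject of "said", so the gap sits immediately after word 6 ("thought").
Base order: Nadia had thought that a manager said that Jonas claimed that a restorer vanished.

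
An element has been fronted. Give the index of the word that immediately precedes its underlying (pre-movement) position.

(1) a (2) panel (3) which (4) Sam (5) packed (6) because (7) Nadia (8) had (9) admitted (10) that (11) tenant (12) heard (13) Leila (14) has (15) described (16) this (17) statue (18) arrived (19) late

The displaced element is "a panel" (word 2).
It functions as the direct object of "packed", so the gap sits immediately after word 5 ("packed").
Base order: Sam packed a panel because Nadia had admitted that tenant heard Leila has described this statue.

5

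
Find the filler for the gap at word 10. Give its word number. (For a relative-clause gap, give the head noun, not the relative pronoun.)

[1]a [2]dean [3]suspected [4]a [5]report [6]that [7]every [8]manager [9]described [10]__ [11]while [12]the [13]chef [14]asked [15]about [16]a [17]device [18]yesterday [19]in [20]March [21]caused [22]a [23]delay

5

The gap at 10 is the object of "described", inside a relative clause.
The relative pronoun is "that" (word 6); it is bound by the head noun immediately before it.
Its filler is the head noun "report", at word 5.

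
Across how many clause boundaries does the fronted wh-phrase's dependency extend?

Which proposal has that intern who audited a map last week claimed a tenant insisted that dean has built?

"which proposal" is extracted from the object of "built".
Boundaries crossed, outermost first: [Ø], [Ø] — 2 in total.

2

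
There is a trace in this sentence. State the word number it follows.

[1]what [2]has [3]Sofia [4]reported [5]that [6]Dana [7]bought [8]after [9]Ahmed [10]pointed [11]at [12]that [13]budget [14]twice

The displaced element is "what" (word 1).
It is linked across 1 clause boundary (that).
It functions as the direct object of "bought", so the gap sits immediately after word 7 ("bought").
Base order: Sofia has reported that Dana bought what after Ahmed pointed at that budget twice.

7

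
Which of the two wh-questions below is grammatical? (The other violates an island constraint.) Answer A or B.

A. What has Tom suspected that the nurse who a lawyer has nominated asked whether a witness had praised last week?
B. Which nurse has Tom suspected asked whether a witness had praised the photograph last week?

B

In A, the wh-phrase is extracted from inside a wh-island (introduced by "whether"), which blocks movement.
In B, the extraction path crosses only that-complement boundaries, which are transparent.
So B is grammatical.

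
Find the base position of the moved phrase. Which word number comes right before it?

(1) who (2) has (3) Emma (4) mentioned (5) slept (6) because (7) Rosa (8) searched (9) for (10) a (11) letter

The displaced element is "who" (word 1).
It is linked across 1 clause boundary (Ø).
It functions as the subject of "slept", so the gap sits immediately after word 4 ("mentioned").
Base order: Emma has mentioned that who slept because Rosa searched for a letter.

4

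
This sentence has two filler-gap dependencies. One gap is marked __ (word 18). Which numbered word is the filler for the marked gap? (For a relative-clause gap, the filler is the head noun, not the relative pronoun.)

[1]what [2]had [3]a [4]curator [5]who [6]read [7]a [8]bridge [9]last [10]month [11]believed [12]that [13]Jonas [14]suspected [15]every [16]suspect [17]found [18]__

The marked gap is the direct object of "found".
Its filler is the fronted wh-phrase "what", at word 1.
(The other dependency links word 4 to a gap after word 5.)

1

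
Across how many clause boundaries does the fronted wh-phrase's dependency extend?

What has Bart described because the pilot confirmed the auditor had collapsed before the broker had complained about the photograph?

"what" originates inside the matrix clause — no clause boundary is crossed.

0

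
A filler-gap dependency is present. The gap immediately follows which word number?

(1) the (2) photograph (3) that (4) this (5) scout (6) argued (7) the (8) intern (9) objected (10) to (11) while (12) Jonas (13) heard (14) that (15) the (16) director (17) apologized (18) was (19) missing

The displaced element is "the photograph" (word 2).
It is linked across 1 clause boundary (Ø).
It functions as the object of the preposition "to" of "objected", so the gap sits immediately after word 10 ("to").
Base order: This scout argued the intern objected to the photograph while Jonas heard that the director apologized.

10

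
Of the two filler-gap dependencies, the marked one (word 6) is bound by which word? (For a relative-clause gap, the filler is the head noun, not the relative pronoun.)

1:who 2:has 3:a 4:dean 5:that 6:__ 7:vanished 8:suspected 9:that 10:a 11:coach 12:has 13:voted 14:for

The marked gap is inside the relative clause, the subject of "vanished".
Its filler is the head noun "dean" (via "that"), at word 4.
(The other dependency links word 1 to a gap after word 14.)

4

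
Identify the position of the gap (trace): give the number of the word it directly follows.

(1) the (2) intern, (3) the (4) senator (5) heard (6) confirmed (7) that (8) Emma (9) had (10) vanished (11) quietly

The displaced element is "the intern" (word 2).
It is linked across 1 clause boundary (Ø).
It functions as the subject of "confirmed", so the gap sits immediately after word 5 ("heard").
Base order: The senator heard that the intern confirmed that Emma had vanished quietly.

5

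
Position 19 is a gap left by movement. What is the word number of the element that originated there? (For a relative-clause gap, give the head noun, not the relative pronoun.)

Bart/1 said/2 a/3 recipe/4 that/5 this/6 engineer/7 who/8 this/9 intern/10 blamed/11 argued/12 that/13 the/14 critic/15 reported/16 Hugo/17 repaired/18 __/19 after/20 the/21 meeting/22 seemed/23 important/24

The gap at 19 is the object of "repaired", inside a relative clause.
The relative pronoun is "that" (word 5); it is bound by the head noun immediately before it.
Its filler is the head noun "recipe", at word 4.

4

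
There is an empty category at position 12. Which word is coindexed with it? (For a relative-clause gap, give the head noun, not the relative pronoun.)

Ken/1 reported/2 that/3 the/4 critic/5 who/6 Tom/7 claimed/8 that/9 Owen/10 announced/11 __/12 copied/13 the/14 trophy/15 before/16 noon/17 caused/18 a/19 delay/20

5

The gap at 12 is the subject of "copied", inside a relative clause.
The relative pronoun is "who" (word 6); it is bound by the head noun immediately before it.
Its filler is the head noun "critic", at word 5.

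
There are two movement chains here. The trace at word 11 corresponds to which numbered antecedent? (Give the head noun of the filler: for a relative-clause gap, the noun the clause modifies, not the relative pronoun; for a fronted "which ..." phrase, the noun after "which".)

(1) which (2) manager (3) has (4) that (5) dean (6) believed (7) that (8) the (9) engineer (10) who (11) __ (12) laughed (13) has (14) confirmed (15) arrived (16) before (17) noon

9

The marked gap is inside the relative clause, the subject of "laughed".
Its filler is the head noun "engineer" (via "who"), at word 9.
(The other dependency links word 2 to a gap after word 14.)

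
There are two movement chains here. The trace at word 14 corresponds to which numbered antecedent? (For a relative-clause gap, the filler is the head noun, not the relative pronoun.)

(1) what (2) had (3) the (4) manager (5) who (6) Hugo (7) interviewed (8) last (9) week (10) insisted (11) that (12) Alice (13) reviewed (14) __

1

The marked gap is the direct object of "reviewed".
Its filler is the fronted wh-phrase "what", at word 1.
(The other dependency links word 4 to a gap after word 7.)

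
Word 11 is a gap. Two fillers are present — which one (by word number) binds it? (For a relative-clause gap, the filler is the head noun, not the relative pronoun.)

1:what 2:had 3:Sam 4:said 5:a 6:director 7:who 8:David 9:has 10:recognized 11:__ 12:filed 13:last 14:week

6

The marked gap is inside the relative clause, the direct object of "recognized".
Its filler is the head noun "director" (via "who"), at word 6.
(The other dependency links word 1 to a gap after word 12.)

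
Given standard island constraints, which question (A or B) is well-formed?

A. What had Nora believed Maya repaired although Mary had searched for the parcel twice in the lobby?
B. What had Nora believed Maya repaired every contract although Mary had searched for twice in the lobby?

A

In B, the wh-phrase is extracted from inside an adjunct island (introduced by "although"), which blocks movement.
In A, the extraction path crosses only that-complement boundaries, which are transparent.
So A is grammatical.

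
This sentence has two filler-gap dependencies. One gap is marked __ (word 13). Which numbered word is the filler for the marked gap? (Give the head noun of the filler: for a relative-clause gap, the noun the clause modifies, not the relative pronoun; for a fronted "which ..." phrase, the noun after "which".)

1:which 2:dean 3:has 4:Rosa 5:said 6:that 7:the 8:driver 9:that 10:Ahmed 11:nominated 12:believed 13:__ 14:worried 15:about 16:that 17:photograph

The marked gap is the subject of "worried".
Its filler is the fronted wh-phrase "which dean", at word 2.
(The other dependency links word 8 to a gap after word 11.)

2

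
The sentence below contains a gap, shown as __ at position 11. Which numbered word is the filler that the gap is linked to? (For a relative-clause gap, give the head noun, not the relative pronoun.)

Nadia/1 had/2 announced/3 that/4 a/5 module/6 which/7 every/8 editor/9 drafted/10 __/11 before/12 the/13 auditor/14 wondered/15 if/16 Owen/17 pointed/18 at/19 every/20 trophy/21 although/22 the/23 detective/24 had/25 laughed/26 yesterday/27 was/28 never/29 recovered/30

6

The gap at 11 is the object of "drafted", inside a relative clause.
The relative pronoun is "which" (word 7); it is bound by the head noun immediately before it.
Its filler is the head noun "module", at word 6.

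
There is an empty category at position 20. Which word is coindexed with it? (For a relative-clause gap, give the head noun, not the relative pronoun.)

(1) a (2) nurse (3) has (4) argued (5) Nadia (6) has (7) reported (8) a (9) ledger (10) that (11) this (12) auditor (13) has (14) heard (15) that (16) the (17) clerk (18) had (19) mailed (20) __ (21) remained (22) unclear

9

The gap at 20 is the object of "mailed", inside a relative clause.
The relative pronoun is "that" (word 10); it is bound by the head noun immediately before it.
Its filler is the head noun "ledger", at word 9.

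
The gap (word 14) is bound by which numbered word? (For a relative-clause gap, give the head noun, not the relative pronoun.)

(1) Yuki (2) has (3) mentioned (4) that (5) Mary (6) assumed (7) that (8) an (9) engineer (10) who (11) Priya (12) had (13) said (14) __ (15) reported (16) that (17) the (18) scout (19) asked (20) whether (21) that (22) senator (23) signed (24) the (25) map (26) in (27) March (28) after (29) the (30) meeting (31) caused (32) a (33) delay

9

The gap at 14 is the subject of "reported", inside a relative clause.
The relative pronoun is "who" (word 10); it is bound by the head noun immediately before it.
Its filler is the head noun "engineer", at word 9.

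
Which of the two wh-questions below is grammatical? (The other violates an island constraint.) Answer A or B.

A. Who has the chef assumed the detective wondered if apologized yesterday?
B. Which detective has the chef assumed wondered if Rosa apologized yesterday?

In A, the wh-phrase is extracted from inside a wh-island (introduced by "if"), which blocks movement.
In B, the extraction path crosses only that-complement boundaries, which are transparent.
So B is grammatical.

B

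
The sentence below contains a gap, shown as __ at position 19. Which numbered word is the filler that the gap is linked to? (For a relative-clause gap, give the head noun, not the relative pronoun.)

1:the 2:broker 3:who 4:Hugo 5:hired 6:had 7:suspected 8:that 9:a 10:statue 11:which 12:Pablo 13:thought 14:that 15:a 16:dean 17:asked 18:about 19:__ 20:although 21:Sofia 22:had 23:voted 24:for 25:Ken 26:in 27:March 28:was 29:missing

10

The gap at 19 is the prepositional object of "asked", inside a relative clause.
The relative pronoun is "which" (word 11); it is bound by the head noun immediately before it.
Its filler is the head noun "statue", at word 10.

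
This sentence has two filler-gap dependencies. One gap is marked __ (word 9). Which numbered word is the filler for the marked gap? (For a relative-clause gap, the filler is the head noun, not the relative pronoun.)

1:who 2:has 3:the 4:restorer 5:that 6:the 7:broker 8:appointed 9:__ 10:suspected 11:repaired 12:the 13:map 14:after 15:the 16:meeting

The marked gap is inside the relative clause, the direct object of "appointed".
Its filler is the head noun "restorer" (via "that"), at word 4.
(The other dependency links word 1 to a gap after word 10.)

4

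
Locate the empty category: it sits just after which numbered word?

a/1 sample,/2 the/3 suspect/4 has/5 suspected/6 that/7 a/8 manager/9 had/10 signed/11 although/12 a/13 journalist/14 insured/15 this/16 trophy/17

11

The displaced element is "a sample" (word 2).
It is linked across 1 clause boundary (that).
It functions as the direct object of "signed", so the gap sits immediately after word 11 ("signed").
Base order: The suspect has suspected that a manager had signed a sample although a journalist insured this trophy.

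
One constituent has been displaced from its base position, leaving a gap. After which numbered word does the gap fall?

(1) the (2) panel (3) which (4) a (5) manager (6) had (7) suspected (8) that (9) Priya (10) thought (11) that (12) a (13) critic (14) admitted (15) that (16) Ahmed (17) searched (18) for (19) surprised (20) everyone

18

The displaced element is "the panel" (word 2).
It is linked across 3 clause boundaries (that → that → that).
It functions as the object of the preposition "for" of "searched", so the gap sits immediately after word 18 ("for").
Base order: A manager had suspected that Priya thought that a critic admitted that Ahmed searched for the panel.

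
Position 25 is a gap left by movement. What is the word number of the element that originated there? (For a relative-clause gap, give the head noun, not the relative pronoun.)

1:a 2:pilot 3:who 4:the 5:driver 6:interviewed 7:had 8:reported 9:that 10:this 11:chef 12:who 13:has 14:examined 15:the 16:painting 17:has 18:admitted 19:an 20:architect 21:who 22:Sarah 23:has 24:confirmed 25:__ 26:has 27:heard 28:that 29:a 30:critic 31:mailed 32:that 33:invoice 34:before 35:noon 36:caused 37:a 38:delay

The gap at 25 is the subject of "heard", inside a relative clause.
The relative pronoun is "who" (word 21); it is bound by the head noun immediately before it.
Its filler is the head noun "architect", at word 20.

20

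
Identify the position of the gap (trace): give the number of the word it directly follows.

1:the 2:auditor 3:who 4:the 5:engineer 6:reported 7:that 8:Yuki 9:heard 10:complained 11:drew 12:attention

The displaced element is "the auditor" (word 2).
It is linked across 2 clause boundaries (that → Ø).
It functions as the subject of "complained", so the gap sits immediately after word 9 ("heard").
Base order: The engineer reported that Yuki heard the auditor complained.

9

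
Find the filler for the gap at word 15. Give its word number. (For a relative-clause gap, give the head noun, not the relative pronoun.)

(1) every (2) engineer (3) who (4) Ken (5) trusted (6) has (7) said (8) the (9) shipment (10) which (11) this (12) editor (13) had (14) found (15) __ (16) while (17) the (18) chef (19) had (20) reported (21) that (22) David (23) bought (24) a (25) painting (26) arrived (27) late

9

The gap at 15 is the object of "found", inside a relative clause.
The relative pronoun is "which" (word 10); it is bound by the head noun immediately before it.
Its filler is the head noun "shipment", at word 9.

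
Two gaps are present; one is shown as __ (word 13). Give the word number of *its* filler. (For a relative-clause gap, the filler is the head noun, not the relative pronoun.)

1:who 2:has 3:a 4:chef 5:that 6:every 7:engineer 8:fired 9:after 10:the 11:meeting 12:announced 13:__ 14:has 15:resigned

1

The marked gap is the subject of "resigned".
Its filler is the fronted wh-phrase "who", at word 1.
(The other dependency links word 4 to a gap after word 8.)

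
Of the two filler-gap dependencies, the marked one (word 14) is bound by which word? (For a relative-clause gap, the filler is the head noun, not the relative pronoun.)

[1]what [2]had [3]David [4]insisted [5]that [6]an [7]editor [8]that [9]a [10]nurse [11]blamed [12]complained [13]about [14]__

The marked gap is the object of the preposition "about" of "complained".
Its filler is the fronted wh-phrase "what", at word 1.
(The other dependency links word 7 to a gap after word 11.)

1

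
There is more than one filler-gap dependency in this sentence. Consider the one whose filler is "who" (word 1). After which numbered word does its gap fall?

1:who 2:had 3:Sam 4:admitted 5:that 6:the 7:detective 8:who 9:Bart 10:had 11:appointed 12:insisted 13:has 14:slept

The displaced element is "who" (word 1).
It is linked across 2 clause boundaries (that → Ø).
It functions as the subject of "slept", so the gap sits immediately after word 12 ("insisted").
Base order: Sam had admitted that the detective who Bart had appointed insisted that who has slept.

12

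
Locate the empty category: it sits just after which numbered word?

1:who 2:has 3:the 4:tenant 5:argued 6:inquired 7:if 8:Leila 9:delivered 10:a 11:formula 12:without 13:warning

The displaced element is "who" (word 1).
It is linked across 1 clause boundary (Ø).
It functions as the subject of "inquired", so the gap sits immediately after word 5 ("argued").
Base order: The tenant has argued that who inquired if Leila delivered a formula without warning.

5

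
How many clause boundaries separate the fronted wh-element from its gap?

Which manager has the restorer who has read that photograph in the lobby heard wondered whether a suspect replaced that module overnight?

1

"which manager" is extracted from the subject of "wondered".
Boundaries crossed, outermost first: [Ø] — 1 in total.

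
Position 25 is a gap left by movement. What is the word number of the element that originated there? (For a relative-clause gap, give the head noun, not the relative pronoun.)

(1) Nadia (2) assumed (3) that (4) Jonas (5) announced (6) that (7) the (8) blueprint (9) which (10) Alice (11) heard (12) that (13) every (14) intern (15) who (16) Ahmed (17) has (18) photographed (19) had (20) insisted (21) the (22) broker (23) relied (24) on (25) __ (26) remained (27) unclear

The gap at 25 is the prepositional object of "relied", inside a relative clause.
The relative pronoun is "which" (word 9); it is bound by the head noun immediately before it.
Its filler is the head noun "blueprint", at word 8.

8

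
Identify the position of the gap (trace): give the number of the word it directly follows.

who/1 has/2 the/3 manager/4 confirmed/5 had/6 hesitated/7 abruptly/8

The displaced element is "who" (word 1).
It is linked across 1 clause boundary (Ø).
It functions as the subject of "hesitated", so the gap sits immediately after word 5 ("confirmed").
Base order: The manager has confirmed that who had hesitated abruptly.

5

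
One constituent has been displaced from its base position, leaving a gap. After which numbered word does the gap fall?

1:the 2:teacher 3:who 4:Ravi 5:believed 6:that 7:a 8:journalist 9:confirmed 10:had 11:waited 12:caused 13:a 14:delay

The displaced element is "the teacher" (word 2).
It is linked across 2 clause boundaries (that → Ø).
It functions as the subject of "waited", so the gap sits immediately after word 9 ("confirmed").
Base order: Ravi believed that a journalist confirmed that the teacher had waited.

9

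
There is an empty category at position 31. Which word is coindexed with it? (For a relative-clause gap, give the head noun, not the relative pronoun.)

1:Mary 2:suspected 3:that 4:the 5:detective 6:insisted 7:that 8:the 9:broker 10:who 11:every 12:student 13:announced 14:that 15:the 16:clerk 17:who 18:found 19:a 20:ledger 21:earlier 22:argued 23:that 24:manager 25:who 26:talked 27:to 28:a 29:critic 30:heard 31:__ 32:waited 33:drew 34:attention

9

The gap at 31 is the subject of "waited", inside a relative clause.
The relative pronoun is "who" (word 10); it is bound by the head noun immediately before it.
Its filler is the head noun "broker", at word 9.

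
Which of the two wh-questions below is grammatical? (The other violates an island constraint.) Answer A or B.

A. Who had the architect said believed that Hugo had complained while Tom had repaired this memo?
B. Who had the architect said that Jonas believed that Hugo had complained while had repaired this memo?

In B, the wh-phrase is extracted from inside an adjunct island (introduced by "while"), which blocks movement.
In A, the extraction path crosses only that-complement boundaries, which are transparent.
So A is grammatical.

A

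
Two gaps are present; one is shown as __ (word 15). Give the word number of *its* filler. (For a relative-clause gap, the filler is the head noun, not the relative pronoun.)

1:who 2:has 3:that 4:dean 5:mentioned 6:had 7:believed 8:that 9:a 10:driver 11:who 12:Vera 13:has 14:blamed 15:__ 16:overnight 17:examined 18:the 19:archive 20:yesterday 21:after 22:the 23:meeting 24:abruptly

The marked gap is inside the relative clause, the direct object of "blamed".
Its filler is the head noun "driver" (via "who"), at word 10.
(The other dependency links word 1 to a gap after word 5.)

10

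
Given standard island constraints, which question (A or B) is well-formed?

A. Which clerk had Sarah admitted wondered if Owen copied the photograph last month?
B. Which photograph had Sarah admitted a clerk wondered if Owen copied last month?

In B, the wh-phrase is extracted from inside a wh-island (introduced by "if"), which blocks movement.
In A, the extraction path crosses only that-complement boundaries, which are transparent.
So A is grammatical.

A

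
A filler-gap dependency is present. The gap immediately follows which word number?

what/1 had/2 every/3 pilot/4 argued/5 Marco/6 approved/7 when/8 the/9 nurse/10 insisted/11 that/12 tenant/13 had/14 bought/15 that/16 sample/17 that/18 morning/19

7

The displaced element is "what" (word 1).
It is linked across 1 clause boundary (Ø).
It functions as the direct object of "approved", so the gap sits immediately after word 7 ("approved").
Base order: Every pilot had argued Marco approved what when the nurse insisted that tenant had bought that sample that morning.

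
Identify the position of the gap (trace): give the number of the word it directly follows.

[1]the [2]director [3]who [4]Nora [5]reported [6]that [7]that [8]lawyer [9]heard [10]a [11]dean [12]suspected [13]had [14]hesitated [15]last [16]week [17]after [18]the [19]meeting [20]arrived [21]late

The displaced element is "the director" (word 2).
It is linked across 3 clause boundaries (that → Ø → Ø).
It functions as the subject of "hesitated", so the gap sits immediately after word 12 ("suspected").
Base order: Nora reported that that lawyer heard a dean suspected that the director had hesitated last week after the meeting.

12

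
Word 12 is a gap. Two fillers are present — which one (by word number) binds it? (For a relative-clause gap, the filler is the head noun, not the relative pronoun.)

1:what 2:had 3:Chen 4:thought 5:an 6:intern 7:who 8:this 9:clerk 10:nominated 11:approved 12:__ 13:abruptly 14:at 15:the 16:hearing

The marked gap is the direct object of "approved".
Its filler is the fronted wh-phrase "what", at word 1.
(The other dependency links word 6 to a gap after word 10.)

1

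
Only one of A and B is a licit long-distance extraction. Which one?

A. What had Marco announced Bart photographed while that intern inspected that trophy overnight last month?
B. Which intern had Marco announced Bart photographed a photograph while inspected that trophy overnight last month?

A

In B, the wh-phrase is extracted from inside an adjunct island (introduced by "while"), which blocks movement.
In A, the extraction path crosses only that-complement boundaries, which are transparent.
So A is grammatical.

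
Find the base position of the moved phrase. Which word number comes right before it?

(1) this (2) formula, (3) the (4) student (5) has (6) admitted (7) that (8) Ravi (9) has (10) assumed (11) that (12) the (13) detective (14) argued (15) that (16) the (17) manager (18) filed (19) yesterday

The displaced element is "this formula" (word 2).
It is linked across 3 clause boundaries (that → that → that).
It functions as the direct object of "filed", so the gap sits immediately after word 18 ("filed").
Base order: The student has admitted that Ravi has assumed that the detective argued that the manager filed this formula yesterday.

18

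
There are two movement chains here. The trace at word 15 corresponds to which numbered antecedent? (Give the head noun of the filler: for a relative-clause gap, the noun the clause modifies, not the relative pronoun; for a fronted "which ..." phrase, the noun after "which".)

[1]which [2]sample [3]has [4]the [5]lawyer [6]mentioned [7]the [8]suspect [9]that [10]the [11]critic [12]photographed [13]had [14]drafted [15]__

2

The marked gap is the direct object of "drafted".
Its filler is the fronted wh-phrase "which sample", at word 2.
(The other dependency links word 8 to a gap after word 12.)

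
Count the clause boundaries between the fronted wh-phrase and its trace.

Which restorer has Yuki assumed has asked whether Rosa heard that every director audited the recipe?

1

"which restorer" is extracted from the subject of "asked".
Boundaries crossed, outermost first: [Ø] — 1 in total.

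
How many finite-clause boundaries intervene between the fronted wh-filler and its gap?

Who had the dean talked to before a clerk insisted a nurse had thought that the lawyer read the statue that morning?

0

"who" originates inside the matrix clause — no clause boundary is crossed.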